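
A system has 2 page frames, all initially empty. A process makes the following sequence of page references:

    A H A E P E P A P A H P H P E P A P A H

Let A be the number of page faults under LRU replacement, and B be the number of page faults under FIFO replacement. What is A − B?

Under LRU: F F . F F . . F . . F F . . F . F . . F → 10 faults.
Under FIFO: F F . F F . . F . . F F . . F . F F . F → 11 faults.
A − B = 10 − 11 = -1.

-1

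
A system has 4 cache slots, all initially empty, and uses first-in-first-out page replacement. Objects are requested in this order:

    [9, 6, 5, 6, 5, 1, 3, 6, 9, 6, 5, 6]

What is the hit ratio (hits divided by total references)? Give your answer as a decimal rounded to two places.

0.33

9 -> fault, frames [9]
6 -> fault, frames [9, 6]
5 -> fault, frames [9, 6, 5]
6 -> hit
5 -> hit
1 -> fault, frames [9, 6, 5, 1]
3 -> fault, evict 9, frames [6, 5, 1, 3]
6 -> hit
9 -> fault, evict 6, frames [5, 1, 3, 9]
6 -> fault, evict 5, frames [1, 3, 9, 6]
5 -> fault, evict 1, frames [3, 9, 6, 5]
6 -> hit
Hits: 4 of 12 references → 4/12 = 0.3333.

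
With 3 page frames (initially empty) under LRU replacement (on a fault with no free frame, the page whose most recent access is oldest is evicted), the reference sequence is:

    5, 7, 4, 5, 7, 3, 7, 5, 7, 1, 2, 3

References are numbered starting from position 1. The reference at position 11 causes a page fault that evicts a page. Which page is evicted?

pos 1: 5: miss, frames [5]
pos 2: 7: miss, frames [5, 7]
pos 3: 4: miss, frames [5, 7, 4]
pos 4: 5: hit
pos 5: 7: hit
pos 6: 3: miss, evict 4, frames [5, 7, 3]
pos 7: 7: hit
pos 8: 5: hit
pos 9: 7: hit
pos 10: 1: miss, evict 3, frames [5, 7, 1]
pos 11: 2: miss, evict 5, frames [7, 1, 2]
At position 11, page 5 is evicted.

5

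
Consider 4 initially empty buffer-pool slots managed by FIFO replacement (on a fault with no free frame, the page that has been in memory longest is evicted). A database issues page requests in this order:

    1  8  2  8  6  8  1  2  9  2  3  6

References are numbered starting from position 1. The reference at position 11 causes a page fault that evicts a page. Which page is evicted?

pos 1: 1 -> miss, frames [1]
pos 2: 8 -> miss, frames [1, 8]
pos 3: 2 -> miss, frames [1, 8, 2]
pos 4: 8 -> hit
pos 5: 6 -> miss, frames [1, 8, 2, 6]
pos 6: 8 -> hit
pos 7: 1 -> hit
pos 8: 2 -> hit
pos 9: 9 -> miss, evict 1, frames [8, 2, 6, 9]
pos 10: 2 -> hit
pos 11: 3 -> miss, evict 8, frames [2, 6, 9, 3]
At position 11, page 8 is evicted.

8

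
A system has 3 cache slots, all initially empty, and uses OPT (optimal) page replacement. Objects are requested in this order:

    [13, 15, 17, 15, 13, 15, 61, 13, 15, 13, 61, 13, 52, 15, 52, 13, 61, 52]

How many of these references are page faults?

13: miss, frames (13)
15: miss, frames (13 15)
17: miss, frames (13 15 17)
15: hit
13: hit
15: hit
61: miss, evict 17, frames (13 15 61)
13: hit
15: hit
13: hit
61: hit
13: hit
52: miss, evict 61, frames (13 15 52)
15: hit
52: hit
13: hit
61: miss, evict 15, frames (13 52 61)
52: hit
Page faults: 6.

6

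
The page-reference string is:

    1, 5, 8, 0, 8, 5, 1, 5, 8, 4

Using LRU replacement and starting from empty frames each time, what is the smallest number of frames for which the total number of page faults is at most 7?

3

f=1: 10 faults
f=2: 8 faults
f=3: 6 faults
f=4: 5 faults
f=5: 5 faults
Smallest f with faults ≤ 7 is 3.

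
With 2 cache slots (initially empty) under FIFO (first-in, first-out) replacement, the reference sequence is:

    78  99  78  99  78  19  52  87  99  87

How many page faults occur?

6

78 -> fault, frames [78]
99 -> fault, frames [78, 99]
78 -> hit
99 -> hit
78 -> hit
19 -> fault, evict 78, frames [99, 19]
52 -> fault, evict 99, frames [19, 52]
87 -> fault, evict 19, frames [52, 87]
99 -> fault, evict 52, frames [87, 99]
87 -> hit
Page faults: 6.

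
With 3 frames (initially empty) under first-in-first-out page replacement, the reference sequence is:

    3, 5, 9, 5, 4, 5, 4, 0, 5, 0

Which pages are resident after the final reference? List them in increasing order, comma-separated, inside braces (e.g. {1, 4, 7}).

{0, 4, 5}

3: miss, frames (3)
5: miss, frames (3 5)
9: miss, frames (3 5 9)
5: hit
4: miss, evict 3, frames (5 9 4)
5: hit
4: hit
0: miss, evict 5, frames (9 4 0)
5: miss, evict 9, frames (4 0 5)
0: hit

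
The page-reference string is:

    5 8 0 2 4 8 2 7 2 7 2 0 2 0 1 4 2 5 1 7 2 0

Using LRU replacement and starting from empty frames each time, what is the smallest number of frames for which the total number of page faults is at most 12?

f=1: 22 faults
f=2: 17 faults
f=3: 16 faults
f=4: 12 faults
f=5: 11 faults
f=6: 8 faults
f=7: 7 faults
Smallest f with faults ≤ 12 is 4.

4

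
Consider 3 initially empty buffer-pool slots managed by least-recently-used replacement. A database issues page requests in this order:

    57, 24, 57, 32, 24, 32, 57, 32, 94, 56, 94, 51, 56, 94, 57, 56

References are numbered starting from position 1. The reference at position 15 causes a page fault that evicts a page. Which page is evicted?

pos 1: 57 → miss, frames (57)
pos 2: 24 → miss, frames (57 24)
pos 3: 57 → hit
pos 4: 32 → miss, frames (24 57 32)
pos 5: 24 → hit
pos 6: 32 → hit
pos 7: 57 → hit
pos 8: 32 → hit
pos 9: 94 → miss, evict 24, frames (57 32 94)
pos 10: 56 → miss, evict 57, frames (32 94 56)
pos 11: 94 → hit
pos 12: 51 → miss, evict 32, frames (56 94 51)
pos 13: 56 → hit
pos 14: 94 → hit
pos 15: 57 → miss, evict 51, frames (56 94 57)
At position 15, page 51 is evicted.

51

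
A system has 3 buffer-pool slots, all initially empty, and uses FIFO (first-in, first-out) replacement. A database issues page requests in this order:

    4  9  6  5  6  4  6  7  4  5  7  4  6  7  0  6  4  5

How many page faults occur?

10

4 -> fault, frames (4)
9 -> fault, frames (4 9)
6 -> fault, frames (4 9 6)
5 -> fault, evict 4, frames (9 6 5)
6 -> hit
4 -> fault, evict 9, frames (6 5 4)
6 -> hit
7 -> fault, evict 6, frames (5 4 7)
4 -> hit
5 -> hit
7 -> hit
4 -> hit
6 -> fault, evict 5, frames (4 7 6)
7 -> hit
0 -> fault, evict 4, frames (7 6 0)
6 -> hit
4 -> fault, evict 7, frames (6 0 4)
5 -> fault, evict 6, frames (0 4 5)
Page faults: 10.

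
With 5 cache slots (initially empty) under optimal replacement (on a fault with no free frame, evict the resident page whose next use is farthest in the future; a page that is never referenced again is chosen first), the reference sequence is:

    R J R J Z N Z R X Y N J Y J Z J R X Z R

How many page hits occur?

13

R -> fault, frames {R}
J -> fault, frames {R,J}
R -> hit
J -> hit
Z -> fault, frames {R,J,Z}
N -> fault, frames {R,J,Z,N}
Z -> hit
R -> hit
X -> fault, frames {R,J,Z,N,X}
Y -> fault, evict X, frames {R,J,Z,N,Y}
N -> hit
J -> hit
Y -> hit
J -> hit
Z -> hit
J -> hit
R -> hit
X -> fault, evict Y, frames {R,J,Z,N,X}
Z -> hit
R -> hit
Hits: 13.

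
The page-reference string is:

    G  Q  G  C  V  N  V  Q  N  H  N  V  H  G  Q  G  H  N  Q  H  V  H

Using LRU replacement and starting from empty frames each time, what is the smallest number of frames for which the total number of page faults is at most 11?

4

f=1: 22 faults
f=2: 17 faults
f=3: 13 faults
f=4: 11 faults
f=5: 7 faults
f=6: 6 faults
Smallest f with faults ≤ 11 is 4.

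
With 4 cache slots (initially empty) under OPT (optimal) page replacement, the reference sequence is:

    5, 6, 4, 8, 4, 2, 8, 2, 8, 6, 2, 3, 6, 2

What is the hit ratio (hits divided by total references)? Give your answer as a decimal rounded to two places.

0.57

5: fault, frames (5)
6: fault, frames (5 6)
4: fault, frames (5 6 4)
8: fault, frames (5 6 4 8)
4: hit
2: fault, evict 4, frames (5 6 8 2)
8: hit
2: hit
8: hit
6: hit
2: hit
3: fault, evict 8, frames (5 6 2 3)
6: hit
2: hit
Hits: 8 of 14 references → 8/14 = 0.5714.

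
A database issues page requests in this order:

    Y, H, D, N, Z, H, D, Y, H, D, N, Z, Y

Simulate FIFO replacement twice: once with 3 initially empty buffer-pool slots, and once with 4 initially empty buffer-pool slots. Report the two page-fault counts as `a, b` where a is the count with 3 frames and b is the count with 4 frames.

3 frames: F F F F F F F F . . F F . → 10 faults.
4 frames: F F F F F . . F F F F F F → 11 faults.
11 > 10: adding a frame increased faults — Belady's anomaly.

10, 11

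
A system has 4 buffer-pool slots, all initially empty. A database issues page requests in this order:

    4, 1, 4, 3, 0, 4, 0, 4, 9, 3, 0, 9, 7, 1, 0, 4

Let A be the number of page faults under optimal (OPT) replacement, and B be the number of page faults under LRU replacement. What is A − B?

Under OPT: F F . F F . . . F . . . F . . F → 7 faults.
Under LRU: F F . F F . . . F . . . F F . F → 8 faults.
A − B = 7 − 8 = -1.

-1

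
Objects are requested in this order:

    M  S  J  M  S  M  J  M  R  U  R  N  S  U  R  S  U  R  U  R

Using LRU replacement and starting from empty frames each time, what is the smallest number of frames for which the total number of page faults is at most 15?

2

f=1: 20 faults
f=2: 15 faults
f=3: 9 faults
f=4: 7 faults
f=5: 7 faults
f=6: 6 faults
Smallest f with faults ≤ 15 is 2.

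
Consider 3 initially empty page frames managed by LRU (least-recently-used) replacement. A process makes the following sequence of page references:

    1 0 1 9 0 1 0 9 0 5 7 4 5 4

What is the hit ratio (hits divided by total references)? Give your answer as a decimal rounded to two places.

0.57

1 → fault, frames (1)
0 → fault, frames (1 0)
1 → hit
9 → fault, frames (0 1 9)
0 → hit
1 → hit
0 → hit
9 → hit
0 → hit
5 → fault, evict 1, frames (9 0 5)
7 → fault, evict 9, frames (0 5 7)
4 → fault, evict 0, frames (5 7 4)
5 → hit
4 → hit
Hits: 8 of 14 references → 8/14 = 0.5714.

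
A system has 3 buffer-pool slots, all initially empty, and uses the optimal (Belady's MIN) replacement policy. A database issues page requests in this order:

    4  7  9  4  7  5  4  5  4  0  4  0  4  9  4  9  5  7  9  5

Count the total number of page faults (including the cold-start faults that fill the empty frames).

7

4: fault, frames (4)
7: fault, frames (4 7)
9: fault, frames (4 7 9)
4: hit
7: hit
5: fault, evict 7, frames (4 9 5)
4: hit
5: hit
4: hit
0: fault, evict 5, frames (4 9 0)
4: hit
0: hit
4: hit
9: hit
4: hit
9: hit
5: fault, evict 0, frames (4 9 5)
7: fault, evict 4, frames (9 5 7)
9: hit
5: hit
Page faults: 7.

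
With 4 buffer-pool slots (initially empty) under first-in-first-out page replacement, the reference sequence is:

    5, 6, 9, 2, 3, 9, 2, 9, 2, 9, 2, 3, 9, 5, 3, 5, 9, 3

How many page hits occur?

5 → fault, frames {5}
6 → fault, frames {5,6}
9 → fault, frames {5,6,9}
2 → fault, frames {5,6,9,2}
3 → fault, evict 5, frames {6,9,2,3}
9 → hit
2 → hit
9 → hit
2 → hit
9 → hit
2 → hit
3 → hit
9 → hit
5 → fault, evict 6, frames {9,2,3,5}
3 → hit
5 → hit
9 → hit
3 → hit
Hits: 12.

12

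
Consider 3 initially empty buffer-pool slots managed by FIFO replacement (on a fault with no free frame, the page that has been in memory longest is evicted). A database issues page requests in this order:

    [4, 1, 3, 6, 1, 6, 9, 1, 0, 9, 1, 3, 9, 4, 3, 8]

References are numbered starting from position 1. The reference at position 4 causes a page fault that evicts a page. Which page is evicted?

4

pos 1: 4 → miss, frames {4}
pos 2: 1 → miss, frames {4,1}
pos 3: 3 → miss, frames {4,1,3}
pos 4: 6 → miss, evict 4, frames {1,3,6}
At position 4, page 4 is evicted.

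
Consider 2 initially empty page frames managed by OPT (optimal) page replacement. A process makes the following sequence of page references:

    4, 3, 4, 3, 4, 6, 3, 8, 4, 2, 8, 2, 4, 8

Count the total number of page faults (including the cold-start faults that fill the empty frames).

4 → fault, frames (4)
3 → fault, frames (4 3)
4 → hit
3 → hit
4 → hit
6 → fault, evict 4, frames (3 6)
3 → hit
8 → fault, evict 6, frames (3 8)
4 → fault, evict 3, frames (8 4)
2 → fault, evict 4, frames (8 2)
8 → hit
2 → hit
4 → fault, evict 2, frames (8 4)
8 → hit
Page faults: 7.

7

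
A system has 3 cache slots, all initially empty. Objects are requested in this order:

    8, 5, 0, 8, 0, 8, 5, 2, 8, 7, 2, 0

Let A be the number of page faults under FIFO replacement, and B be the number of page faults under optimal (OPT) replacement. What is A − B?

Under FIFO: F F F . . . . F F F . F → 7 faults.
Under OPT: F F F . . . . F . F . . → 5 faults.
A − B = 7 − 5 = 2.

2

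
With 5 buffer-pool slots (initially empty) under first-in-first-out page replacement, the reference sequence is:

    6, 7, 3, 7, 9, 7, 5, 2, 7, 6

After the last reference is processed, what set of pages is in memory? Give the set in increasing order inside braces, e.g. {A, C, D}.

6: fault, frames {6}
7: fault, frames {6,7}
3: fault, frames {6,7,3}
7: hit
9: fault, frames {6,7,3,9}
7: hit
5: fault, frames {6,7,3,9,5}
2: fault, evict 6, frames {7,3,9,5,2}
7: hit
6: fault, evict 7, frames {3,9,5,2,6}

{2, 3, 5, 6, 9}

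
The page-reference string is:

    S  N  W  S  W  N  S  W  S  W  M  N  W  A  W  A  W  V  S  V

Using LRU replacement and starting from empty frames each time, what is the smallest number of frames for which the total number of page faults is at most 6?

6

f=1: 20 faults
f=2: 13 faults
f=3: 8 faults
f=4: 7 faults
f=5: 7 faults
f=6: 6 faults
Smallest f with faults ≤ 6 is 6.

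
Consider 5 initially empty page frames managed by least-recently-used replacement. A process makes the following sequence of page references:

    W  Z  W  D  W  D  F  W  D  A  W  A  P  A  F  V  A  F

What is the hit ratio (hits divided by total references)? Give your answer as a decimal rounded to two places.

W: fault, frames {W}
Z: fault, frames {W,Z}
W: hit
D: fault, frames {Z,W,D}
W: hit
D: hit
F: fault, frames {Z,W,D,F}
W: hit
D: hit
A: fault, frames {Z,F,W,D,A}
W: hit
A: hit
P: fault, evict Z, frames {F,D,W,A,P}
A: hit
F: hit
V: fault, evict D, frames {W,P,A,F,V}
A: hit
F: hit
Hits: 11 of 18 references → 11/18 = 0.6111.

0.61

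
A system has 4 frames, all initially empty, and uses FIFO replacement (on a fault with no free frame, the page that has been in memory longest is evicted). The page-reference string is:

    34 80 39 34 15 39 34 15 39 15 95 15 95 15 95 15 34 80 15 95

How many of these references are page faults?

34: fault, frames {34}
80: fault, frames {34,80}
39: fault, frames {34,80,39}
34: hit
15: fault, frames {34,80,39,15}
39: hit
34: hit
15: hit
39: hit
15: hit
95: fault, evict 34, frames {80,39,15,95}
15: hit
95: hit
15: hit
95: hit
15: hit
34: fault, evict 80, frames {39,15,95,34}
80: fault, evict 39, frames {15,95,34,80}
15: hit
95: hit
Page faults: 7.

7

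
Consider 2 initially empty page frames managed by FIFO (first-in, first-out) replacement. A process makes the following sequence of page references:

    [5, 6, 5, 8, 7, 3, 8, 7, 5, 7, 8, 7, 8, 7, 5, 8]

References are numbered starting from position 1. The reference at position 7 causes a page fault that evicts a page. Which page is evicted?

7

pos 1: 5: miss, frames (5)
pos 2: 6: miss, frames (5 6)
pos 3: 5: hit
pos 4: 8: miss, evict 5, frames (6 8)
pos 5: 7: miss, evict 6, frames (8 7)
pos 6: 3: miss, evict 8, frames (7 3)
pos 7: 8: miss, evict 7, frames (3 8)
At position 7, page 7 is evicted.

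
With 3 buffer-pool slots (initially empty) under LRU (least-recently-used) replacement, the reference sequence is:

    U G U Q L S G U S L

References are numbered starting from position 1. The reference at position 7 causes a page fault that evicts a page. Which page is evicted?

pos 1: U: fault, frames {U}
pos 2: G: fault, frames {U,G}
pos 3: U: hit
pos 4: Q: fault, frames {G,U,Q}
pos 5: L: fault, evict G, frames {U,Q,L}
pos 6: S: fault, evict U, frames {Q,L,S}
pos 7: G: fault, evict Q, frames {L,S,G}
At position 7, page Q is evicted.

Q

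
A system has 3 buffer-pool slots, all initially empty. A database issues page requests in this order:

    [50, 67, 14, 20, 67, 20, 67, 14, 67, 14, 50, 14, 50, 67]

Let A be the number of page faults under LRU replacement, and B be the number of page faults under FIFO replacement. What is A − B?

Under LRU: F F F F . . . . . . F . . . → 5 faults.
Under FIFO: F F F F . . . . . . F . . F → 6 faults.
A − B = 5 − 6 = -1.

-1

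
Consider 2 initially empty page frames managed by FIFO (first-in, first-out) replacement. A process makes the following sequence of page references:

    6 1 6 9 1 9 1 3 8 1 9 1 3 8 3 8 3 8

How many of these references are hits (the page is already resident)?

9

6 → fault, frames (6)
1 → fault, frames (6 1)
6 → hit
9 → fault, evict 6, frames (1 9)
1 → hit
9 → hit
1 → hit
3 → fault, evict 1, frames (9 3)
8 → fault, evict 9, frames (3 8)
1 → fault, evict 3, frames (8 1)
9 → fault, evict 8, frames (1 9)
1 → hit
3 → fault, evict 1, frames (9 3)
8 → fault, evict 9, frames (3 8)
3 → hit
8 → hit
3 → hit
8 → hit
Hits: 9.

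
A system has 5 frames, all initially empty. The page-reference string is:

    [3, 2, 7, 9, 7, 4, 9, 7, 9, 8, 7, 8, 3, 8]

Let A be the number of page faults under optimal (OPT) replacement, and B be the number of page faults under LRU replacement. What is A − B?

-1

Under OPT: F F F F . F . . . F . . . . → 6 faults.
Under LRU: F F F F . F . . . F . . F . → 7 faults.
A − B = 6 − 7 = -1.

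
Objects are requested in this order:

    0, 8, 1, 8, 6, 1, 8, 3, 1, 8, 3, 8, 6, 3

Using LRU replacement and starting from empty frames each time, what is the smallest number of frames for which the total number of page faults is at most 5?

4

f=1: 14 faults
f=2: 12 faults
f=3: 6 faults
f=4: 5 faults
f=5: 5 faults
Smallest f with faults ≤ 5 is 4.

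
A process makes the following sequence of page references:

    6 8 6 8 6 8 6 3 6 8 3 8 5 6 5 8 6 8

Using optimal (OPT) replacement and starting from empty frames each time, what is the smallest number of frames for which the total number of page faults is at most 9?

2

f=1: 18 faults
f=2: 7 faults
f=3: 4 faults
f=4: 4 faults
Smallest f with faults ≤ 9 is 2.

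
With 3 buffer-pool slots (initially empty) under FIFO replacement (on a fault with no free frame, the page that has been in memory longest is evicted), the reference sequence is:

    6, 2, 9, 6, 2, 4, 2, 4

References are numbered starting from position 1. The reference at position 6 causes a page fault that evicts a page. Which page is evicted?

pos 1: 6 → miss, frames {6}
pos 2: 2 → miss, frames {6,2}
pos 3: 9 → miss, frames {6,2,9}
pos 4: 6 → hit
pos 5: 2 → hit
pos 6: 4 → miss, evict 6, frames {2,9,4}
At position 6, page 6 is evicted.

6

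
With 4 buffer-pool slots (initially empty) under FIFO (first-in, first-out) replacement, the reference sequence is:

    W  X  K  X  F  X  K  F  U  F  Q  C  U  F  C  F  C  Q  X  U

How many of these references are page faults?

8

W → fault, frames [W]
X → fault, frames [W, X]
K → fault, frames [W, X, K]
X → hit
F → fault, frames [W, X, K, F]
X → hit
K → hit
F → hit
U → fault, evict W, frames [X, K, F, U]
F → hit
Q → fault, evict X, frames [K, F, U, Q]
C → fault, evict K, frames [F, U, Q, C]
U → hit
F → hit
C → hit
F → hit
C → hit
Q → hit
X → fault, evict F, frames [U, Q, C, X]
U → hit
Page faults: 8.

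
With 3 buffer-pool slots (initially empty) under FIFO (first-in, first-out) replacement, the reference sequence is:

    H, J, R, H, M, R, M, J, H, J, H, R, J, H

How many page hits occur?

7

H -> fault, frames (H)
J -> fault, frames (H J)
R -> fault, frames (H J R)
H -> hit
M -> fault, evict H, frames (J R M)
R -> hit
M -> hit
J -> hit
H -> fault, evict J, frames (R M H)
J -> fault, evict R, frames (M H J)
H -> hit
R -> fault, evict M, frames (H J R)
J -> hit
H -> hit
Hits: 7.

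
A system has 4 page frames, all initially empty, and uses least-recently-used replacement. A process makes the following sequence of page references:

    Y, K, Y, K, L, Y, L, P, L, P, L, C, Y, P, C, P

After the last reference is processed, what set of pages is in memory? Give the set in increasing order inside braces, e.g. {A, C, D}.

{C, L, P, Y}

Y → miss, frames {Y}
K → miss, frames {Y,K}
Y → hit
K → hit
L → miss, frames {Y,K,L}
Y → hit
L → hit
P → miss, frames {K,Y,L,P}
L → hit
P → hit
L → hit
C → miss, evict K, frames {Y,P,L,C}
Y → hit
P → hit
C → hit
P → hit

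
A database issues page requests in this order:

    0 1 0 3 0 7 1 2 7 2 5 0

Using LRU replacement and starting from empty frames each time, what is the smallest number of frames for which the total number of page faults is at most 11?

f=1: 12 faults
f=2: 9 faults
f=3: 8 faults
f=4: 7 faults
f=5: 6 faults
f=6: 6 faults
Smallest f with faults ≤ 11 is 2.

2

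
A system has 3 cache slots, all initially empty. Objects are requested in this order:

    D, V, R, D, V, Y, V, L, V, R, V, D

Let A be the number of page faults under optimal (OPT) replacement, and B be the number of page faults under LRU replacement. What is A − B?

Under OPT: F F F . . F . F . . . F → 6 faults.
Under LRU: F F F . . F . F . F . F → 7 faults.
A − B = 6 − 7 = -1.

-1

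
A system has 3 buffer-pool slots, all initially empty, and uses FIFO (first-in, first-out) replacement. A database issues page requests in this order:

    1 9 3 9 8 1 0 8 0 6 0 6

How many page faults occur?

7

1 -> miss, frames [1]
9 -> miss, frames [1, 9]
3 -> miss, frames [1, 9, 3]
9 -> hit
8 -> miss, evict 1, frames [9, 3, 8]
1 -> miss, evict 9, frames [3, 8, 1]
0 -> miss, evict 3, frames [8, 1, 0]
8 -> hit
0 -> hit
6 -> miss, evict 8, frames [1, 0, 6]
0 -> hit
6 -> hit
Page faults: 7.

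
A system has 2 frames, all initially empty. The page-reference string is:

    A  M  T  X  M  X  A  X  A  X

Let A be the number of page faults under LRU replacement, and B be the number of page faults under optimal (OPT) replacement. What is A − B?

Under LRU: F F F F F . F . . . → 6 faults.
Under OPT: F F F F . . F . . . → 5 faults.
A − B = 6 − 5 = 1.

1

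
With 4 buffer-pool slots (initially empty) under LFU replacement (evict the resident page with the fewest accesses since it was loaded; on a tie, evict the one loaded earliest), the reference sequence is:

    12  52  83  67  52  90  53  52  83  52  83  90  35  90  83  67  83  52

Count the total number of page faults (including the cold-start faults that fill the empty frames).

9

12 -> miss, frames [12]
52 -> miss, frames [12, 52]
83 -> miss, frames [12, 52, 83]
67 -> miss, frames [12, 52, 83, 67]
52 -> hit
90 -> miss, evict 12, frames [52, 83, 67, 90]
53 -> miss, evict 83, frames [52, 67, 90, 53]
52 -> hit
83 -> miss, evict 67, frames [52, 90, 53, 83]
52 -> hit
83 -> hit
90 -> hit
35 -> miss, evict 53, frames [52, 90, 83, 35]
90 -> hit
83 -> hit
67 -> miss, evict 35, frames [52, 90, 83, 67]
83 -> hit
52 -> hit
Page faults: 9.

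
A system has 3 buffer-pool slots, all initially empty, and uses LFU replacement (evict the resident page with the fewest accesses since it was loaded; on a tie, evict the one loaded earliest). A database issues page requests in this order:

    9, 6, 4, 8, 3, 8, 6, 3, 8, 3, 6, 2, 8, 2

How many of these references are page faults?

9 -> fault, frames [9]
6 -> fault, frames [9, 6]
4 -> fault, frames [9, 6, 4]
8 -> fault, evict 9, frames [6, 4, 8]
3 -> fault, evict 6, frames [4, 8, 3]
8 -> hit
6 -> fault, evict 4, frames [8, 3, 6]
3 -> hit
8 -> hit
3 -> hit
6 -> hit
2 -> fault, evict 6, frames [8, 3, 2]
8 -> hit
2 -> hit
Page faults: 7.

7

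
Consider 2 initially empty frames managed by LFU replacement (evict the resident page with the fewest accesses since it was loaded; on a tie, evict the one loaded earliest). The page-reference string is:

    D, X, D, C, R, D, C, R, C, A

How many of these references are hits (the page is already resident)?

D -> fault, frames {D}
X -> fault, frames {D,X}
D -> hit
C -> fault, evict X, frames {D,C}
R -> fault, evict C, frames {D,R}
D -> hit
C -> fault, evict R, frames {D,C}
R -> fault, evict C, frames {D,R}
C -> fault, evict R, frames {D,C}
A -> fault, evict C, frames {D,A}
Hits: 2.

2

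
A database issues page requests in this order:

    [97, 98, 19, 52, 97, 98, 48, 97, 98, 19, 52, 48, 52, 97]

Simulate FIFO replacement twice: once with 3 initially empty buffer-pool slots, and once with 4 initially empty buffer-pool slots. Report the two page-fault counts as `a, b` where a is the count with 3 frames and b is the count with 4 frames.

10, 11

3 frames: F F F F F F F . . F F . . F → 10 faults.
4 frames: F F F F . . F F F F F F . F → 11 faults.
11 > 10: adding a frame increased faults — Belady's anomaly.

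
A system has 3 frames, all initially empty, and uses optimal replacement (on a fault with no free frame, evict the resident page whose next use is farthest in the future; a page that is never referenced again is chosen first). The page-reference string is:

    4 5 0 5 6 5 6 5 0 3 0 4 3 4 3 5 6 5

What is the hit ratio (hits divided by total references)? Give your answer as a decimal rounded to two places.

0.61

4: miss, frames {4}
5: miss, frames {4,5}
0: miss, frames {4,5,0}
5: hit
6: miss, evict 4, frames {5,0,6}
5: hit
6: hit
5: hit
0: hit
3: miss, evict 6, frames {5,0,3}
0: hit
4: miss, evict 0, frames {5,3,4}
3: hit
4: hit
3: hit
5: hit
6: miss, evict 4, frames {5,3,6}
5: hit
Hits: 11 of 18 references → 11/18 = 0.6111.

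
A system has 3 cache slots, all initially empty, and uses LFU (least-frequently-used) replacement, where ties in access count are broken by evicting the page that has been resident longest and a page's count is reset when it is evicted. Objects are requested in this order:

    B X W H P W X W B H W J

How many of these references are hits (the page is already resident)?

B -> fault, frames {B}
X -> fault, frames {B,X}
W -> fault, frames {B,X,W}
H -> fault, evict B, frames {X,W,H}
P -> fault, evict X, frames {W,H,P}
W -> hit
X -> fault, evict H, frames {W,P,X}
W -> hit
B -> fault, evict P, frames {W,X,B}
H -> fault, evict X, frames {W,B,H}
W -> hit
J -> fault, evict B, frames {W,H,J}
Hits: 3.

3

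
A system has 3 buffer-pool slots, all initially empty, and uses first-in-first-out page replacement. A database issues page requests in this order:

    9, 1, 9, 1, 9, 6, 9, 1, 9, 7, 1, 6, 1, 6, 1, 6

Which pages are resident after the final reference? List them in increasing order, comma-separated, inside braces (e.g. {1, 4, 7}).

{1, 6, 7}

9 → miss, frames [9]
1 → miss, frames [9, 1]
9 → hit
1 → hit
9 → hit
6 → miss, frames [9, 1, 6]
9 → hit
1 → hit
9 → hit
7 → miss, evict 9, frames [1, 6, 7]
1 → hit
6 → hit
1 → hit
6 → hit
1 → hit
6 → hit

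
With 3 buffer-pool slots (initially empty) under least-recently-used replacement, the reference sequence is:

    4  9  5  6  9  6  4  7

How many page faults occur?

4 -> fault, frames (4)
9 -> fault, frames (4 9)
5 -> fault, frames (4 9 5)
6 -> fault, evict 4, frames (9 5 6)
9 -> hit
6 -> hit
4 -> fault, evict 5, frames (9 6 4)
7 -> fault, evict 9, frames (6 4 7)
Page faults: 6.

6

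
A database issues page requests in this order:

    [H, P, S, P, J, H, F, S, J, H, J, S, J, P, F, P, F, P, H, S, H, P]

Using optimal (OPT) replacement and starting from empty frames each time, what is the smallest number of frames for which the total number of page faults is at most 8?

4

f=1: 22 faults
f=2: 14 faults
f=3: 9 faults
f=4: 6 faults
f=5: 5 faults
Smallest f with faults ≤ 8 is 4.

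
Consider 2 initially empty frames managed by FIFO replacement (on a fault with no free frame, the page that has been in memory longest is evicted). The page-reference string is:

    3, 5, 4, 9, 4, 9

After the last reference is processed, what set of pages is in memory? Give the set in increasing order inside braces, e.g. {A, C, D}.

3: miss, frames (3)
5: miss, frames (3 5)
4: miss, evict 3, frames (5 4)
9: miss, evict 5, frames (4 9)
4: hit
9: hit

{4, 9}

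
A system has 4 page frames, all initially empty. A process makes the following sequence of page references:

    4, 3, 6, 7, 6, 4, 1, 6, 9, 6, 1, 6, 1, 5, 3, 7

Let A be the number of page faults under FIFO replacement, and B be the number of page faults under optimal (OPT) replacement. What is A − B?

1

Under FIFO: F F F F . . F . F . . . . F F F → 9 faults.
Under OPT: F F F F . . F . F . . . . F . F → 8 faults.
A − B = 9 − 8 = 1.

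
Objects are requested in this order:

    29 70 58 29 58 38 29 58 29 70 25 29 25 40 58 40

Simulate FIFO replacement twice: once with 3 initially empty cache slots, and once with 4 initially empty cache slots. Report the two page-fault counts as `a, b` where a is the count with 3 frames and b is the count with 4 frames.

3 frames: F F F . . F F . . F F . . F F . → 9 faults.
4 frames: F F F . . F . . . . F F . F F . → 8 faults.
8 < 9: adding a frame reduced faults, as is typical.

9, 8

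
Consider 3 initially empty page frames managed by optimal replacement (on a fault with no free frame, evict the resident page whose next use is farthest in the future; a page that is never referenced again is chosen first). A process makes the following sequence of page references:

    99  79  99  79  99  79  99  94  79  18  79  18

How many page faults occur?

4

99 → fault, frames [99]
79 → fault, frames [99, 79]
99 → hit
79 → hit
99 → hit
79 → hit
99 → hit
94 → fault, frames [99, 79, 94]
79 → hit
18 → fault, evict 94, frames [99, 79, 18]
79 → hit
18 → hit
Page faults: 4.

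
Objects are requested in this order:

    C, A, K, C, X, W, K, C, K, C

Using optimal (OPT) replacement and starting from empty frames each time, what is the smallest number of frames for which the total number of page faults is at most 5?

f=1: 10 faults
f=2: 6 faults
f=3: 5 faults
f=4: 5 faults
f=5: 5 faults
Smallest f with faults ≤ 5 is 3.

3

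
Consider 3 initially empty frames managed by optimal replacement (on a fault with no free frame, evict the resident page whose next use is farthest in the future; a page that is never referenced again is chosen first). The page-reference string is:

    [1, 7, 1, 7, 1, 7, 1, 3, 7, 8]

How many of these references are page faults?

1 -> fault, frames [1]
7 -> fault, frames [1, 7]
1 -> hit
7 -> hit
1 -> hit
7 -> hit
1 -> hit
3 -> fault, frames [1, 7, 3]
7 -> hit
8 -> fault, evict 3, frames [1, 7, 8]
Page faults: 4.

4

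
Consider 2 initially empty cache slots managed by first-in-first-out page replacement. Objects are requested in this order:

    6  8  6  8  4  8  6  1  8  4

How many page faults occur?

7

6 → fault, frames {6}
8 → fault, frames {6,8}
6 → hit
8 → hit
4 → fault, evict 6, frames {8,4}
8 → hit
6 → fault, evict 8, frames {4,6}
1 → fault, evict 4, frames {6,1}
8 → fault, evict 6, frames {1,8}
4 → fault, evict 1, frames {8,4}
Page faults: 7.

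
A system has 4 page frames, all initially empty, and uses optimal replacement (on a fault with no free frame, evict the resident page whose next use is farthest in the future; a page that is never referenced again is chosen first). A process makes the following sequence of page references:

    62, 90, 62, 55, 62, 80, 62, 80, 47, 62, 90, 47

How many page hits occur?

7

62 -> fault, frames {62}
90 -> fault, frames {62,90}
62 -> hit
55 -> fault, frames {62,90,55}
62 -> hit
80 -> fault, frames {62,90,55,80}
62 -> hit
80 -> hit
47 -> fault, evict 80, frames {62,90,55,47}
62 -> hit
90 -> hit
47 -> hit
Hits: 7.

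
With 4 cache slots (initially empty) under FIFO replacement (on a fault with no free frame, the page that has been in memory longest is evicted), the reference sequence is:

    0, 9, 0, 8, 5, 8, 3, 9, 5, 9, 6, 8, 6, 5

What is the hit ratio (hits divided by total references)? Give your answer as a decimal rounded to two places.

0.57

0 -> fault, frames [0]
9 -> fault, frames [0, 9]
0 -> hit
8 -> fault, frames [0, 9, 8]
5 -> fault, frames [0, 9, 8, 5]
8 -> hit
3 -> fault, evict 0, frames [9, 8, 5, 3]
9 -> hit
5 -> hit
9 -> hit
6 -> fault, evict 9, frames [8, 5, 3, 6]
8 -> hit
6 -> hit
5 -> hit
Hits: 8 of 14 references → 8/14 = 0.5714.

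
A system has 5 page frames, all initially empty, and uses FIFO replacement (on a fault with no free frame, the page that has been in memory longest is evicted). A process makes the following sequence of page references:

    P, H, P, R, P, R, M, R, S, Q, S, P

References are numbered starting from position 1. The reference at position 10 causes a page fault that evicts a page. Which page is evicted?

P

pos 1: P: miss, frames {P}
pos 2: H: miss, frames {P,H}
pos 3: P: hit
pos 4: R: miss, frames {P,H,R}
pos 5: P: hit
pos 6: R: hit
pos 7: M: miss, frames {P,H,R,M}
pos 8: R: hit
pos 9: S: miss, frames {P,H,R,M,S}
pos 10: Q: miss, evict P, frames {H,R,M,S,Q}
At position 10, page P is evicted.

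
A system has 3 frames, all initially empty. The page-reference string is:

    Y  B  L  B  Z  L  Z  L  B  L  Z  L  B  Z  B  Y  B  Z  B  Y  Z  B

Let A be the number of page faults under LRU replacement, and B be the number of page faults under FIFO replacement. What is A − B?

-1

Under LRU: F F F . F . . . . . . . . . . F . . . . . . → 5 faults.
Under FIFO: F F F . F . . . . . . . . . . F F . . . . . → 6 faults.
A − B = 5 − 6 = -1.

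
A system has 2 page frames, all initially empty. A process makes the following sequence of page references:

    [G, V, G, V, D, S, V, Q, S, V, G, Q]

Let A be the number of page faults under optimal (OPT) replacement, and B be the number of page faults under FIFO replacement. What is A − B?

-3

Under OPT: F F . . F F . F . F F . → 7 faults.
Under FIFO: F F . . F F F F F F F F → 10 faults.
A − B = 7 − 10 = -3.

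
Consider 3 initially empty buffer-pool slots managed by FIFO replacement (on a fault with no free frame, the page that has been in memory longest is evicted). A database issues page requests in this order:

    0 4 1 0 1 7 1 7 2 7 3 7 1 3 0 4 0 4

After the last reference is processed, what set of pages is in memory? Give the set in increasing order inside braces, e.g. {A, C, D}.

{0, 1, 4}

0 → miss, frames [0]
4 → miss, frames [0, 4]
1 → miss, frames [0, 4, 1]
0 → hit
1 → hit
7 → miss, evict 0, frames [4, 1, 7]
1 → hit
7 → hit
2 → miss, evict 4, frames [1, 7, 2]
7 → hit
3 → miss, evict 1, frames [7, 2, 3]
7 → hit
1 → miss, evict 7, frames [2, 3, 1]
3 → hit
0 → miss, evict 2, frames [3, 1, 0]
4 → miss, evict 3, frames [1, 0, 4]
0 → hit
4 → hit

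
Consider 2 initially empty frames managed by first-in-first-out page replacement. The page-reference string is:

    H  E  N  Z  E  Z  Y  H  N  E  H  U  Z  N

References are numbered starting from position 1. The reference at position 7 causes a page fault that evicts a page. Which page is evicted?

Z

pos 1: H: fault, frames [H]
pos 2: E: fault, frames [H, E]
pos 3: N: fault, evict H, frames [E, N]
pos 4: Z: fault, evict E, frames [N, Z]
pos 5: E: fault, evict N, frames [Z, E]
pos 6: Z: hit
pos 7: Y: fault, evict Z, frames [E, Y]
At position 7, page Z is evicted.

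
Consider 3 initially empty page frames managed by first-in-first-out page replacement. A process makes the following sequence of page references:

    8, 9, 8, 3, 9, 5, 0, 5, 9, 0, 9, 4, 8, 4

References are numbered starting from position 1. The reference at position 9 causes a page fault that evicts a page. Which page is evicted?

3

pos 1: 8 → fault, frames (8)
pos 2: 9 → fault, frames (8 9)
pos 3: 8 → hit
pos 4: 3 → fault, frames (8 9 3)
pos 5: 9 → hit
pos 6: 5 → fault, evict 8, frames (9 3 5)
pos 7: 0 → fault, evict 9, frames (3 5 0)
pos 8: 5 → hit
pos 9: 9 → fault, evict 3, frames (5 0 9)
At position 9, page 3 is evicted.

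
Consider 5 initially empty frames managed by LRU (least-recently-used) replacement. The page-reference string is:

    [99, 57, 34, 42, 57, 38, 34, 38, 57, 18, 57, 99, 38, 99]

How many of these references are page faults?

99 -> miss, frames {99}
57 -> miss, frames {99,57}
34 -> miss, frames {99,57,34}
42 -> miss, frames {99,57,34,42}
57 -> hit
38 -> miss, frames {99,34,42,57,38}
34 -> hit
38 -> hit
57 -> hit
18 -> miss, evict 99, frames {42,34,38,57,18}
57 -> hit
99 -> miss, evict 42, frames {34,38,18,57,99}
38 -> hit
99 -> hit
Page faults: 7.

7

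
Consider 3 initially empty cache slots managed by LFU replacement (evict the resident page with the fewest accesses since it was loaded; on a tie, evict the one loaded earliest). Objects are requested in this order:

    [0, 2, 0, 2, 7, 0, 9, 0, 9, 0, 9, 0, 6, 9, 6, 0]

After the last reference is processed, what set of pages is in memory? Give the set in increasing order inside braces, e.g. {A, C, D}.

0 → miss, frames (0)
2 → miss, frames (0 2)
0 → hit
2 → hit
7 → miss, frames (0 2 7)
0 → hit
9 → miss, evict 7, frames (0 2 9)
0 → hit
9 → hit
0 → hit
9 → hit
0 → hit
6 → miss, evict 2, frames (0 9 6)
9 → hit
6 → hit
0 → hit

{0, 6, 9}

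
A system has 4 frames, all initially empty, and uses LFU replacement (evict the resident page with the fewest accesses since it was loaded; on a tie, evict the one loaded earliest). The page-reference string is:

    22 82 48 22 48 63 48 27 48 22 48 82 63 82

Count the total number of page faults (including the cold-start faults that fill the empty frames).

22 → fault, frames {22}
82 → fault, frames {22,82}
48 → fault, frames {22,82,48}
22 → hit
48 → hit
63 → fault, frames {22,82,48,63}
48 → hit
27 → fault, evict 82, frames {22,48,63,27}
48 → hit
22 → hit
48 → hit
82 → fault, evict 63, frames {22,48,27,82}
63 → fault, evict 27, frames {22,48,82,63}
82 → hit
Page faults: 7.

7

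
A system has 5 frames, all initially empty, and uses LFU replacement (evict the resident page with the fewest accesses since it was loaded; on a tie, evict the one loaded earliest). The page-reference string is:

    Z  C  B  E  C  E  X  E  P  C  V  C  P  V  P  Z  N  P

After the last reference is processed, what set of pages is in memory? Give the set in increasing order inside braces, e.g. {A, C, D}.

{C, E, N, P, V}

Z -> miss, frames [Z]
C -> miss, frames [Z, C]
B -> miss, frames [Z, C, B]
E -> miss, frames [Z, C, B, E]
C -> hit
E -> hit
X -> miss, frames [Z, C, B, E, X]
E -> hit
P -> miss, evict Z, frames [C, B, E, X, P]
C -> hit
V -> miss, evict B, frames [C, E, X, P, V]
C -> hit
P -> hit
V -> hit
P -> hit
Z -> miss, evict X, frames [C, E, P, V, Z]
N -> miss, evict Z, frames [C, E, P, V, N]
P -> hit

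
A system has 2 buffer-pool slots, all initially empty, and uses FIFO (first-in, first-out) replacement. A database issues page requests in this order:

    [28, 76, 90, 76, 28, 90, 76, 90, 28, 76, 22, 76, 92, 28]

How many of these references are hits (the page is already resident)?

3

28: fault, frames (28)
76: fault, frames (28 76)
90: fault, evict 28, frames (76 90)
76: hit
28: fault, evict 76, frames (90 28)
90: hit
76: fault, evict 90, frames (28 76)
90: fault, evict 28, frames (76 90)
28: fault, evict 76, frames (90 28)
76: fault, evict 90, frames (28 76)
22: fault, evict 28, frames (76 22)
76: hit
92: fault, evict 76, frames (22 92)
28: fault, evict 22, frames (92 28)
Hits: 3.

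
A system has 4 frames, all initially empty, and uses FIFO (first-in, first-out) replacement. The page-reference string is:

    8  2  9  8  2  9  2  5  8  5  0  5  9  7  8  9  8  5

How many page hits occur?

8 -> fault, frames {8}
2 -> fault, frames {8,2}
9 -> fault, frames {8,2,9}
8 -> hit
2 -> hit
9 -> hit
2 -> hit
5 -> fault, frames {8,2,9,5}
8 -> hit
5 -> hit
0 -> fault, evict 8, frames {2,9,5,0}
5 -> hit
9 -> hit
7 -> fault, evict 2, frames {9,5,0,7}
8 -> fault, evict 9, frames {5,0,7,8}
9 -> fault, evict 5, frames {0,7,8,9}
8 -> hit
5 -> fault, evict 0, frames {7,8,9,5}
Hits: 9.

9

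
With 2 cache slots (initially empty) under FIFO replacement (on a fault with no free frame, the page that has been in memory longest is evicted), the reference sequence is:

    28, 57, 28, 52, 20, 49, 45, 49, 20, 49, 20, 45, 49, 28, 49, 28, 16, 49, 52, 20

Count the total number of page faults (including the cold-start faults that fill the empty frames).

28: fault, frames (28)
57: fault, frames (28 57)
28: hit
52: fault, evict 28, frames (57 52)
20: fault, evict 57, frames (52 20)
49: fault, evict 52, frames (20 49)
45: fault, evict 20, frames (49 45)
49: hit
20: fault, evict 49, frames (45 20)
49: fault, evict 45, frames (20 49)
20: hit
45: fault, evict 20, frames (49 45)
49: hit
28: fault, evict 49, frames (45 28)
49: fault, evict 45, frames (28 49)
28: hit
16: fault, evict 28, frames (49 16)
49: hit
52: fault, evict 49, frames (16 52)
20: fault, evict 16, frames (52 20)
Page faults: 14.

14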